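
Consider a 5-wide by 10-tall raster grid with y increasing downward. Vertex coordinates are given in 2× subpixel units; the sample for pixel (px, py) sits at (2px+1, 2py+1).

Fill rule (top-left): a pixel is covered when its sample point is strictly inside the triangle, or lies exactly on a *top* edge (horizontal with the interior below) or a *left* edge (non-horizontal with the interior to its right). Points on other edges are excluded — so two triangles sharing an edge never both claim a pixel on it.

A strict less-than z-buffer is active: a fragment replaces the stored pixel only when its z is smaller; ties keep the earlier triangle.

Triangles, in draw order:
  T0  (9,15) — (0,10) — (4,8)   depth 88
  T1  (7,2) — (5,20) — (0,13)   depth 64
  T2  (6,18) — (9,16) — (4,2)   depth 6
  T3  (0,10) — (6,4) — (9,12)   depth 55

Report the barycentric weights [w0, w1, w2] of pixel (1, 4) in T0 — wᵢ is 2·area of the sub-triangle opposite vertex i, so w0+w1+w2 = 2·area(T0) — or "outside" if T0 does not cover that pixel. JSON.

T0:
  2·area = 38
  edge (9, 15)→(0, 10): d=(-9,-5) top-left  bias=+0
  edge (0, 10)→(4, 8): d=(4,-2) top-left  bias=+0
  edge (4, 8)→(9, 15): d=(5,7) right/bottom  bias=-1
    (1,4)@(3, 9): e=[24,2,12] → #
    (2,4)@(5, 9): e=[34,6,-2] → ·
    (1,5)@(3, 11): e=[6,10,22] → #
    (2,5)@(5, 11): e=[16,14,8] → #
    (3,5)@(7, 11): e=[26,18,-6] → ·
    (1,6)@(3, 13): e=[-12,18,32] → ·
    (2,6)@(5, 13): e=[-2,22,18] → ·
    (3,6)@(7, 13): e=[8,26,4] → #
    (4,6)@(9, 13): e=[18,30,-10] → ·
    (3,7)@(7, 15): e=[-10,34,14] → ·
    (4,7)@(9, 15): e=[0,38,0] → ·  [on edge]
  covered (4 px):
    · · · · ·
    · · · · ·
    · · · · ·
    · · · · ·
    · # · · ·
    · # # · ·
    · · · # ·
    · · · · ·
    · · · · ·
    · · · · ·
T1:
  2·area = 104
  edge (7, 2)→(5, 20): d=(-2,18) right/bottom  bias=-1
  edge (5, 20)→(0, 13): d=(-5,-7) top-left  bias=+0
  edge (0, 13)→(7, 2): d=(7,-11) top-left  bias=+0
    (2,3)@(5, 7): e=[26,65,13] → #
    (3,3)@(7, 7): e=[-10,79,35] → ·
    (1,4)@(3, 9): e=[58,41,5] → #
    (3,4)@(7, 9): e=[-14,69,49] → ·
    (1,5)@(3, 11): e=[54,31,19] → #
    (3,5)@(7, 11): e=[-18,59,63] → ·
    (0,6)@(1, 13): e=[86,7,11] → #
    (3,6)@(7, 13): e=[-22,49,77] → ·
    (0,7)@(1, 15): e=[82,-3,25] → ·
    (1,7)@(3, 15): e=[46,11,47] → #
    (3,7)@(7, 15): e=[-26,39,91] → ·
    (1,8)@(3, 17): e=[42,1,61] → #
  covered (13 px):
    · · · · ·
    · · · · ·
    · · · · ·
    · · # · ·
    · # # · ·
    · # # · ·
    # # # · ·
    · # # · ·
    · # # · ·
    · · # · ·
T2:
  2·area = 52  (B↔C swapped to make it positive)
  edge (6, 18)→(4, 2): d=(-2,-16) top-left  bias=+0
  edge (4, 2)→(9, 16): d=(5,14) right/bottom  bias=-1
  edge (9, 16)→(6, 18): d=(-3,2) right/bottom  bias=-1
    (2,2)@(5, 5): e=[10,1,41] → #
    (3,2)@(7, 5): e=[42,-27,37] → ·
    (2,3)@(5, 7): e=[6,11,35] → #
    (3,3)@(7, 7): e=[38,-17,31] → ·
    (2,4)@(5, 9): e=[2,21,29] → #
    (3,4)@(7, 9): e=[34,-7,25] → ·
    (2,5)@(5, 11): e=[-2,31,23] → ·
    (3,5)@(7, 11): e=[30,3,19] → #
    (4,5)@(9, 11): e=[62,-25,15] → ·
    (3,6)@(7, 13): e=[26,13,13] → #
    (4,6)@(9, 13): e=[58,-15,9] → ·
    (3,7)@(7, 15): e=[22,23,7] → #
  covered (7 px):
    · · · · ·
    · · · · ·
    · · # · ·
    · · # · ·
    · · # · ·
    · · · # ·
    · · · # ·
    · · · # ·
    · · · # ·
    · · · · ·
T3:
  2·area = 66
  edge (0, 10)→(6, 4): d=(6,-6) top-left  bias=+0
  edge (6, 4)→(9, 12): d=(3,8) right/bottom  bias=-1
  edge (9, 12)→(0, 10): d=(-9,-2) top-left  bias=+0
    (4,0)@(9, 1): e=[0,-33,99] → ·  [on edge]
    (3,1)@(7, 3): e=[0,-11,77] → ·  [on edge]
    (2,2)@(5, 5): e=[0,11,55] → #  [on edge]
    (3,2)@(7, 5): e=[12,-5,59] → ·
    (1,3)@(3, 7): e=[0,33,33] → #  [on edge]
    (3,3)@(7, 7): e=[24,1,41] → #
    (4,3)@(9, 7): e=[36,-15,45] → ·
    (0,4)@(1, 9): e=[0,55,11] → #  [on edge]
    (4,4)@(9, 9): e=[48,-9,27] → ·
    (0,5)@(1, 11): e=[12,61,-7] → ·
    (1,5)@(3, 11): e=[24,45,-3] → ·
    (2,5)@(5, 11): e=[36,29,1] → #
  covered (10 px):
    · · · · ·
    · · · · ·
    · · # · ·
    · # # # ·
    # # # # ·
    · · # # ·
    · · · · ·
    · · · · ·
    · · · · ·
    · · · · ·

Result: [2,12,24]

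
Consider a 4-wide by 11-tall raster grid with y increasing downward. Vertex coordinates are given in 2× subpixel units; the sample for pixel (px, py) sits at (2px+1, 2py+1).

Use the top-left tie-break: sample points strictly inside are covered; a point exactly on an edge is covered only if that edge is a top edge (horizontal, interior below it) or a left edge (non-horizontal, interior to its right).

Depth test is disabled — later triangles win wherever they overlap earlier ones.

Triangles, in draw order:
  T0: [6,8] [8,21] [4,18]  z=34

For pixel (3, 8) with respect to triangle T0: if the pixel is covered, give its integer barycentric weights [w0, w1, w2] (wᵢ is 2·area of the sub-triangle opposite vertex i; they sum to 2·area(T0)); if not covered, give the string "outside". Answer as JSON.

T0:
  2·area = 46
  edge (6, 8)→(8, 21): d=(2,13) right/bottom  bias=-1
  edge (8, 21)→(4, 18): d=(-4,-3) top-left  bias=+0
  edge (4, 18)→(6, 8): d=(2,-10) top-left  bias=+0
    (3,1)@(7, 3): e=[-23,69,0] → .  [on edge]
    (2,6)@(5, 13): e=[23,23,0] → X  [on edge]
    (3,6)@(7, 13): e=[-3,29,20] → .
    (2,7)@(5, 15): e=[27,15,4] → X
    (3,7)@(7, 15): e=[1,21,24] → X
    (2,8)@(5, 17): e=[31,7,8] → X
    (2,9)@(5, 19): e=[35,-1,12] → .
    (3,9)@(7, 19): e=[9,5,32] → X
    (3,10)@(7, 21): e=[13,-3,36] → .
  covered (6 px):
    . . . .
    . . . .
    . . . .
    . . . .
    . . . .
    . . . .
    . . X .
    . . X X
    . . X X
    . . . X
    . . . .

Result: [13,28,5]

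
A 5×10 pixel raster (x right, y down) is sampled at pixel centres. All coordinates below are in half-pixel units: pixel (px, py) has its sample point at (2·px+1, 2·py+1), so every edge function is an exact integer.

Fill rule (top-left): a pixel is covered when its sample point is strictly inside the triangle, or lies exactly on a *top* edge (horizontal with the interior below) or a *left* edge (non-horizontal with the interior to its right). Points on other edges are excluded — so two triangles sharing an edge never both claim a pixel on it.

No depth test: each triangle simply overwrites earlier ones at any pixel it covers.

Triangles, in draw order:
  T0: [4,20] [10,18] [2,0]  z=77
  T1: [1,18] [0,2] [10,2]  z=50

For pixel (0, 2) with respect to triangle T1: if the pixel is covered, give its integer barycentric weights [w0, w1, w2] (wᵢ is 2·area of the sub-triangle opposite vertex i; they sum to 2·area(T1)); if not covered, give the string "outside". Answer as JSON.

T0:
  2·area = 124  (B↔C swapped to make it positive)
  edge (4, 20)→(2, 0): d=(-2,-20) top-left  bias=+0
  edge (2, 0)→(10, 18): d=(8,18) right/bottom  bias=-1
  edge (10, 18)→(4, 20): d=(-6,2) right/bottom  bias=-1
    (1,1)@(3, 3): e=[14,6,104] → █
    (2,1)@(5, 3): e=[54,-30,100] → ·
    (1,2)@(3, 5): e=[10,22,92] → █
    (2,2)@(5, 5): e=[50,-14,88] → ·
    (1,3)@(3, 7): e=[6,38,80] → █
    (2,3)@(5, 7): e=[46,2,76] → █
    (3,3)@(7, 7): e=[86,-34,72] → ·
    (1,4)@(3, 9): e=[2,54,68] → █
    (3,4)@(7, 9): e=[82,-18,60] → ·
    (1,5)@(3, 11): e=[-2,70,56] → ·
    (2,5)@(5, 11): e=[38,34,52] → █
    (3,5)@(7, 11): e=[78,-2,48] → ·
    (3,9)@(7, 19): e=[62,62,0] → ·  [on edge]
  covered (15 px):
    · · · · ·
    · █ · · ·
    · █ · · ·
    · █ █ · ·
    · █ █ · ·
    · · █ · ·
    · · █ █ ·
    · · █ █ ·
    · · █ █ █
    · · █ · ·
T1:
  2·area = 160
  edge (1, 18)→(0, 2): d=(-1,-16) top-left  bias=+0
  edge (0, 2)→(10, 2): d=(10,0) top-left  bias=+0
  edge (10, 2)→(1, 18): d=(-9,16) right/bottom  bias=-1
    (0,1)@(1, 3): e=[15,10,135] → █
    (1,1)@(3, 3): e=[47,10,103] → █
    (2,1)@(5, 3): e=[79,10,71] → █
    (3,1)@(7, 3): e=[111,10,39] → █
    (4,1)@(9, 3): e=[143,10,7] → █
    (0,2)@(1, 5): e=[13,30,117] → █
    (4,2)@(9, 5): e=[141,30,-11] → ·
    (0,3)@(1, 7): e=[11,50,99] → █
    (4,3)@(9, 7): e=[139,50,-29] → ·
    (0,4)@(1, 9): e=[9,70,81] → █
    (3,4)@(7, 9): e=[105,70,-15] → ·
    (0,5)@(1, 11): e=[7,90,63] → █
  covered (22 px):
    · · · · ·
    █ █ █ █ █
    █ █ █ █ ·
    █ █ █ █ ·
    █ █ █ · ·
    █ █ · · ·
    █ █ · · ·
    █ · · · ·
    █ · · · ·
    · · · · ·

Final: [30,117,13]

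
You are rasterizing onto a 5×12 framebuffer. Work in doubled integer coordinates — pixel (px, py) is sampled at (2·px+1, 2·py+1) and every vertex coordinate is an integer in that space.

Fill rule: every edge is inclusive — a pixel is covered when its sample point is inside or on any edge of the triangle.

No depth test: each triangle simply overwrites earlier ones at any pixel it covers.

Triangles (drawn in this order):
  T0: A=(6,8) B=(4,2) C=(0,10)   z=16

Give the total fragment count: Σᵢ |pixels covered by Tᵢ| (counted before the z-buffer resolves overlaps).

T0:
  2·area = 40  (B↔C swapped to make it positive)
  edge (6, 8)→(0, 10): d=(-6,2) inclusive
  edge (0, 10)→(4, 2): d=(4,-8) inclusive
  edge (4, 2)→(6, 8): d=(2,6) inclusive
    (1,2)@(3, 5): e=[24,4,12] → #
    (2,2)@(5, 5): e=[20,20,0] → #  [on edge]
    (3,2)@(7, 5): e=[16,36,-12] → ·
    (1,3)@(3, 7): e=[12,12,16] → #
    (3,3)@(7, 7): e=[4,44,-8] → ·
    (4,3)@(9, 7): e=[0,60,-20] → ·  [on edge]
    (0,4)@(1, 9): e=[4,4,32] → #
    (1,4)@(3, 9): e=[0,20,20] → #  [on edge]
    (2,4)@(5, 9): e=[-4,36,8] → ·
    (0,5)@(1, 11): e=[-8,12,36] → ·
    (1,5)@(3, 11): e=[-12,28,24] → ·
    (3,5)@(7, 11): e=[-20,60,0] → ·  [on edge]
    (4,8)@(9, 17): e=[-60,100,0] → ·  [on edge]
  covered (6 px):
    · · · · ·
    · · · · ·
    · # # · ·
    · # # · ·
    # # · · ·
    · · · · ·
    · · · · ·
    · · · · ·
    · · · · ·
    · · · · ·
    · · · · ·
    · · · · ·

Final: 6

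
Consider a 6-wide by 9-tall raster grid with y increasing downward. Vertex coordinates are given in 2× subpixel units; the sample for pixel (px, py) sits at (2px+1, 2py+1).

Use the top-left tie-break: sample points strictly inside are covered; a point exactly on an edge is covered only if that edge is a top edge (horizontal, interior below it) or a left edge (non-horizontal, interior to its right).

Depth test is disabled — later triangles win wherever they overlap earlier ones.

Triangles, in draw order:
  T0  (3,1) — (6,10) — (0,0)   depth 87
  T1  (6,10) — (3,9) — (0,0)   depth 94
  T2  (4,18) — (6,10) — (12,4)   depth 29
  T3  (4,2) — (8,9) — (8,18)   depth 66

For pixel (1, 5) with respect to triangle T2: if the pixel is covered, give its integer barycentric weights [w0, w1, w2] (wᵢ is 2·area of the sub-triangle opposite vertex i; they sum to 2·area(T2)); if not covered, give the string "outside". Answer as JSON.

T0:
  2·area = 24
  edge (3, 1)→(6, 10): d=(3,9) right/bottom  bias=-1
  edge (6, 10)→(0, 0): d=(-6,-10) top-left  bias=+0
  edge (0, 0)→(3, 1): d=(3,1) right/bottom  bias=-1
    (0,0)@(1, 1): e=[18,4,2] → X
    (1,0)@(3, 1): e=[0,24,0] → .  [on edge]
    (0,1)@(1, 3): e=[24,-8,8] → .
    (1,1)@(3, 3): e=[6,12,6] → X
    (2,1)@(5, 3): e=[-12,32,4] → .
    (4,1)@(9, 3): e=[-48,72,0] → .  [on edge]
    (1,2)@(3, 5): e=[12,0,12] → X  [on edge]
    (2,2)@(5, 5): e=[-6,20,10] → .
    (1,3)@(3, 7): e=[18,-12,18] → .
    (2,3)@(5, 7): e=[0,8,16] → .  [on edge]
    (3,6)@(7, 13): e=[0,-8,32] → .  [on edge]
    (4,7)@(9, 15): e=[-12,0,36] → .  [on edge]
  covered (3 px):
    X . . . . .
    . X . . . .
    . X . . . .
    . . . . . .
    . . . . . .
    . . . . . .
    . . . . . .
    . . . . . .
    . . . . . .
T1:
  2·area = 24
  edge (6, 10)→(3, 9): d=(-3,-1) top-left  bias=+0
  edge (3, 9)→(0, 0): d=(-3,-9) top-left  bias=+0
  edge (0, 0)→(6, 10): d=(6,10) right/bottom  bias=-1
    (0,1)@(1, 3): e=[16,0,8] → X  [on edge]
    (1,1)@(3, 3): e=[18,18,-12] → .
    (0,2)@(1, 5): e=[10,-6,20] → .
    (1,2)@(3, 5): e=[12,12,0] → .  [on edge]
    (1,3)@(3, 7): e=[6,6,12] → X
    (2,3)@(5, 7): e=[8,24,-8] → .
    (1,4)@(3, 9): e=[0,0,24] → X  [on edge]
    (2,4)@(5, 9): e=[2,18,4] → X
    (3,4)@(7, 9): e=[4,36,-16] → .
    (1,5)@(3, 11): e=[-6,-6,36] → .
    (2,5)@(5, 11): e=[-4,12,16] → .
    (4,5)@(9, 11): e=[0,48,-24] → .  [on edge]
    (2,7)@(5, 15): e=[-16,0,40] → .  [on edge]
    (4,7)@(9, 15): e=[-12,36,0] → .  [on edge]
  covered (4 px):
    . . . . . .
    X . . . . .
    . . . . . .
    . X . . . .
    . X X . . .
    . . . . . .
    . . . . . .
    . . . . . .
    . . . . . .
T2:
  2·area = 36
  edge (4, 18)→(6, 10): d=(2,-8) top-left  bias=+0
  edge (6, 10)→(12, 4): d=(6,-6) top-left  bias=+0
  edge (12, 4)→(4, 18): d=(-8,14) right/bottom  bias=-1
    (5,2)@(11, 5): e=[30,0,6] → X  [on edge]
    (4,3)@(9, 7): e=[18,0,18] → X  [on edge]
    (5,3)@(11, 7): e=[34,12,-10] → .
    (3,4)@(7, 9): e=[6,0,30] → X  [on edge]
    (5,4)@(11, 9): e=[38,24,-26] → .
    (2,5)@(5, 11): e=[-6,0,42] → .  [on edge]
    (3,5)@(7, 11): e=[10,12,14] → X
    (4,5)@(9, 11): e=[26,24,-14] → .
    (1,6)@(3, 13): e=[-18,0,54] → .  [on edge]
    (3,6)@(7, 13): e=[14,24,-2] → .
    (0,7)@(1, 15): e=[-30,0,66] → .  [on edge]
    (2,7)@(5, 15): e=[2,24,10] → X
  covered (6 px):
    . . . . . .
    . . . . . .
    . . . . . X
    . . . . X .
    . . . X X .
    . . . X . .
    . . . . . .
    . . X . . .
    . . . . . .
T3:
  2·area = 36
  edge (4, 2)→(8, 9): d=(4,7) right/bottom  bias=-1
  edge (8, 9)→(8, 18): d=(0,9) right/bottom  bias=-1
  edge (8, 18)→(4, 2): d=(-4,-16) top-left  bias=+0
    (2,2)@(5, 5): e=[5,27,4] → X
    (3,2)@(7, 5): e=[-9,9,36] → .
    (2,3)@(5, 7): e=[13,27,-4] → .
    (3,4)@(7, 9): e=[7,9,20] → X
    (4,4)@(9, 9): e=[-7,-9,52] → .
    (3,5)@(7, 11): e=[15,9,12] → X
    (4,5)@(9, 11): e=[1,-9,44] → .
    (3,6)@(7, 13): e=[23,9,4] → X
    (4,6)@(9, 13): e=[9,-9,36] → .
    (3,7)@(7, 15): e=[31,9,-4] → .
  covered (4 px):
    . . . . . .
    . . . . . .
    . . X . . .
    . . . . . .
    . . . X . .
    . . . X . .
    . . . X . .
    . . . . . .
    . . . . . .

Result: "outside"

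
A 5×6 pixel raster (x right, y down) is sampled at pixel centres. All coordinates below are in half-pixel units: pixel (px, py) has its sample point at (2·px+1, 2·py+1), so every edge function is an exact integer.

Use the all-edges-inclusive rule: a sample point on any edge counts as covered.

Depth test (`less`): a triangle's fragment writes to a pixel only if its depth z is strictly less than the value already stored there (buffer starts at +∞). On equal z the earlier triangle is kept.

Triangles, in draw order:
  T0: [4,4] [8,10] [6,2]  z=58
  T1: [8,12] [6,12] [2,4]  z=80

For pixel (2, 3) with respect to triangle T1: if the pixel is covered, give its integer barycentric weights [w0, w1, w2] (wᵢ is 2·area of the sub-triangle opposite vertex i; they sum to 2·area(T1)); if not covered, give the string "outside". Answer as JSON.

T0:
  2·area = 20  (B↔C swapped to make it positive)
  edge (4, 4)→(6, 2): d=(2,-2) inclusive
  edge (6, 2)→(8, 10): d=(2,8) inclusive
  edge (8, 10)→(4, 4): d=(-4,-6) inclusive
    (3,0)@(7, 1): e=[0,-10,30] → ·  [on edge]
    (2,1)@(5, 3): e=[0,10,10] → █  [on edge]
    (3,1)@(7, 3): e=[4,-6,22] → ·
    (1,2)@(3, 5): e=[0,30,-10] → ·  [on edge]
    (2,2)@(5, 5): e=[4,14,2] → █
    (3,2)@(7, 5): e=[8,-2,14] → ·
    (0,3)@(1, 7): e=[0,50,-30] → ·  [on edge]
    (2,3)@(5, 7): e=[8,18,-6] → ·
    (3,3)@(7, 7): e=[12,2,6] → █
    (4,3)@(9, 7): e=[16,-14,18] → ·
    (3,4)@(7, 9): e=[16,6,-2] → ·
  covered (3 px):
    · · · · ·
    · · █ · ·
    · · █ · ·
    · · · █ ·
    · · · · ·
    · · · · ·
T1:
  2·area = 16
  edge (8, 12)→(6, 12): d=(-2,0) inclusive
  edge (6, 12)→(2, 4): d=(-4,-8) inclusive
  edge (2, 4)→(8, 12): d=(6,8) inclusive
    (2,4)@(5, 9): e=[6,4,6] → █
    (3,4)@(7, 9): e=[6,20,-10] → ·
    (2,5)@(5, 11): e=[2,-4,18] → ·
    (3,5)@(7, 11): e=[2,12,2] → █
    (4,5)@(9, 11): e=[2,28,-14] → ·
  covered (2 px):
    · · · · ·
    · · · · ·
    · · · · ·
    · · · · ·
    · · █ · ·
    · · · █ ·

Answer: "outside"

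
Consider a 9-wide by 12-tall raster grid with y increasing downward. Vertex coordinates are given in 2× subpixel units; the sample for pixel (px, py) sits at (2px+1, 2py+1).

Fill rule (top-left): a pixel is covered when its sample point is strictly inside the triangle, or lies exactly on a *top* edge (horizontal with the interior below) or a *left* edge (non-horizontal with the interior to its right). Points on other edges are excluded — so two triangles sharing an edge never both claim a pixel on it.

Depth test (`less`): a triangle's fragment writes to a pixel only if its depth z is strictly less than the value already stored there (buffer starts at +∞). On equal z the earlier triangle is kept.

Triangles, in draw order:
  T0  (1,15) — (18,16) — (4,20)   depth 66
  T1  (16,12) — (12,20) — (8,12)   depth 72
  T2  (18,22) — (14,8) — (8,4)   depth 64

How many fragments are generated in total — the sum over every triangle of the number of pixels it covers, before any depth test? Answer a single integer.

T0:
  2·area = 82
  edge (1, 15)→(18, 16): d=(17,1) right/bottom  bias=-1
  edge (18, 16)→(4, 20): d=(-14,4) right/bottom  bias=-1
  edge (4, 20)→(1, 15): d=(-3,-5) top-left  bias=+0
    (0,7)@(1, 15): e=[0,82,0] → ·  [on edge]
    (1,8)@(3, 17): e=[32,46,4] → █
    (2,8)@(5, 17): e=[30,38,14] → █
    (3,8)@(7, 17): e=[28,30,24] → █
    (4,8)@(9, 17): e=[26,22,34] → █
    (5,8)@(11, 17): e=[24,14,44] → █
    (6,8)@(13, 17): e=[22,6,54] → █
    (7,8)@(15, 17): e=[20,-2,64] → ·
    (1,9)@(3, 19): e=[66,18,-2] → ·
    (2,9)@(5, 19): e=[64,10,8] → █
    (4,9)@(9, 19): e=[60,-6,28] → ·
    (5,9)@(11, 19): e=[58,-14,38] → ·
  covered (8 px):
    · · · · · · · · ·
    · · · · · · · · ·
    · · · · · · · · ·
    · · · · · · · · ·
    · · · · · · · · ·
    · · · · · · · · ·
    · · · · · · · · ·
    · · · · · · · · ·
    · █ █ █ █ █ █ · ·
    · · █ █ · · · · ·
    · · · · · · · · ·
    · · · · · · · · ·
T1:
  2·area = 64
  edge (16, 12)→(12, 20): d=(-4,8) right/bottom  bias=-1
  edge (12, 20)→(8, 12): d=(-4,-8) top-left  bias=+0
  edge (8, 12)→(16, 12): d=(8,0) top-left  bias=+0
    (4,6)@(9, 13): e=[52,4,8] → █
    (5,6)@(11, 13): e=[36,20,8] → █
    (6,6)@(13, 13): e=[20,36,8] → █
    (7,6)@(15, 13): e=[4,52,8] → █
    (8,6)@(17, 13): e=[-12,68,8] → ·
    (4,7)@(9, 15): e=[44,-4,24] → ·
    (5,7)@(11, 15): e=[28,12,24] → █
    (7,7)@(15, 15): e=[-4,44,24] → ·
    (5,8)@(11, 17): e=[20,4,40] → █
    (7,8)@(15, 17): e=[-12,36,40] → ·
    (5,9)@(11, 19): e=[12,-4,56] → ·
    (6,9)@(13, 19): e=[-4,12,56] → ·
  covered (8 px):
    · · · · · · · · ·
    · · · · · · · · ·
    · · · · · · · · ·
    · · · · · · · · ·
    · · · · · · · · ·
    · · · · · · · · ·
    · · · · █ █ █ █ ·
    · · · · · █ █ · ·
    · · · · · █ █ · ·
    · · · · · · · · ·
    · · · · · · · · ·
    · · · · · · · · ·
T2:
  2·area = 68  (B↔C swapped to make it positive)
  edge (18, 22)→(8, 4): d=(-10,-18) top-left  bias=+0
  edge (8, 4)→(14, 8): d=(6,4) right/bottom  bias=-1
  edge (14, 8)→(18, 22): d=(4,14) right/bottom  bias=-1
    (4,2)@(9, 5): e=[8,2,58] → █
    (5,2)@(11, 5): e=[44,-6,30] → ·
    (4,3)@(9, 7): e=[-12,14,66] → ·
    (5,3)@(11, 7): e=[24,6,38] → █
    (6,3)@(13, 7): e=[60,-2,10] → ·
    (5,4)@(11, 9): e=[4,18,46] → █
    (6,4)@(13, 9): e=[40,10,18] → █
    (7,4)@(15, 9): e=[76,2,-10] → ·
    (5,5)@(11, 11): e=[-16,30,54] → ·
    (6,5)@(13, 11): e=[20,22,26] → █
    (7,5)@(15, 11): e=[56,14,-2] → ·
    (6,6)@(13, 13): e=[0,34,34] → █  [on edge]
  covered (9 px):
    · · · · · · · · ·
    · · · · · · · · ·
    · · · · █ · · · ·
    · · · · · █ · · ·
    · · · · · █ █ · ·
    · · · · · · █ · ·
    · · · · · · █ █ ·
    · · · · · · · █ ·
    · · · · · · · · ·
    · · · · · · · · █
    · · · · · · · · ·
    · · · · · · · · ·

Final: 25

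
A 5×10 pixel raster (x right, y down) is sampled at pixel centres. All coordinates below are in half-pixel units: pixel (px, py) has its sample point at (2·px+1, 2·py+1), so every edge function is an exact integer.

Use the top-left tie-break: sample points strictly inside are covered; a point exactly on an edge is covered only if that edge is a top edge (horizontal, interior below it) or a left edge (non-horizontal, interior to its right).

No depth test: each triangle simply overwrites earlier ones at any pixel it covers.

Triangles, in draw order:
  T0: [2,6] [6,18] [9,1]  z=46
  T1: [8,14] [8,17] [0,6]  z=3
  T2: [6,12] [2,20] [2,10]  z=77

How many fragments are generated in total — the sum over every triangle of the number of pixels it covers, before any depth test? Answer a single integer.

T0:
  2·area = 104  (B↔C swapped to make it positive)
  edge (2, 6)→(9, 1): d=(7,-5) top-left  bias=+0
  edge (9, 1)→(6, 18): d=(-3,17) right/bottom  bias=-1
  edge (6, 18)→(2, 6): d=(-4,-12) top-left  bias=+0
    (4,0)@(9, 1): e=[0,0,104] → ·  [on edge]
    (0,1)@(1, 3): e=[-26,130,0] → ·  [on edge]
    (3,1)@(7, 3): e=[4,28,72] → #
    (4,1)@(9, 3): e=[14,-6,96] → ·
    (2,2)@(5, 5): e=[8,56,40] → #
    (4,2)@(9, 5): e=[28,-12,88] → ·
    (1,3)@(3, 7): e=[12,84,8] → #
    (4,3)@(9, 7): e=[42,-18,80] → ·
    (1,4)@(3, 9): e=[26,78,0] → #  [on edge]
    (4,4)@(9, 9): e=[56,-24,72] → ·
    (1,5)@(3, 11): e=[40,72,-8] → ·
    (2,5)@(5, 11): e=[50,38,16] → #
    (2,7)@(5, 15): e=[78,26,0] → #  [on edge]
  covered (13 px):
    · · · · ·
    · · · # ·
    · · # # ·
    · # # # ·
    · # # # ·
    · · # # ·
    · · # · ·
    · · # · ·
    · · · · ·
    · · · · ·
T1:
  2·area = 24
  edge (8, 14)→(8, 17): d=(0,3) right/bottom  bias=-1
  edge (8, 17)→(0, 6): d=(-8,-11) top-left  bias=+0
  edge (0, 6)→(8, 14): d=(8,8) right/bottom  bias=-1
    (0,3)@(1, 7): e=[21,3,0] → ·  [on edge]
    (1,4)@(3, 9): e=[15,9,0] → ·  [on edge]
    (2,5)@(5, 11): e=[9,15,0] → ·  [on edge]
    (3,6)@(7, 13): e=[3,21,0] → ·  [on edge]
    (3,7)@(7, 15): e=[3,5,16] → #
    (4,7)@(9, 15): e=[-3,27,0] → ·  [on edge]
    (3,8)@(7, 17): e=[3,-11,32] → ·
  covered (1 px):
    · · · · ·
    · · · · ·
    · · · · ·
    · · · · ·
    · · · · ·
    · · · · ·
    · · · · ·
    · · · # ·
    · · · · ·
    · · · · ·
T2:
  2·area = 40
  edge (6, 12)→(2, 20): d=(-4,8) right/bottom  bias=-1
  edge (2, 20)→(2, 10): d=(0,-10) top-left  bias=+0
  edge (2, 10)→(6, 12): d=(4,2) right/bottom  bias=-1
    (1,5)@(3, 11): e=[28,10,2] → #
    (2,5)@(5, 11): e=[12,30,-2] → ·
    (1,6)@(3, 13): e=[20,10,10] → #
    (2,6)@(5, 13): e=[4,30,6] → #
    (3,6)@(7, 13): e=[-12,50,2] → ·
    (1,7)@(3, 15): e=[12,10,18] → #
    (2,7)@(5, 15): e=[-4,30,14] → ·
    (1,8)@(3, 17): e=[4,10,26] → #
    (2,8)@(5, 17): e=[-12,30,22] → ·
    (1,9)@(3, 19): e=[-4,10,34] → ·
  covered (5 px):
    · · · · ·
    · · · · ·
    · · · · ·
    · · · · ·
    · · · · ·
    · # · · ·
    · # # · ·
    · # · · ·
    · # · · ·
    · · · · ·

Result: 19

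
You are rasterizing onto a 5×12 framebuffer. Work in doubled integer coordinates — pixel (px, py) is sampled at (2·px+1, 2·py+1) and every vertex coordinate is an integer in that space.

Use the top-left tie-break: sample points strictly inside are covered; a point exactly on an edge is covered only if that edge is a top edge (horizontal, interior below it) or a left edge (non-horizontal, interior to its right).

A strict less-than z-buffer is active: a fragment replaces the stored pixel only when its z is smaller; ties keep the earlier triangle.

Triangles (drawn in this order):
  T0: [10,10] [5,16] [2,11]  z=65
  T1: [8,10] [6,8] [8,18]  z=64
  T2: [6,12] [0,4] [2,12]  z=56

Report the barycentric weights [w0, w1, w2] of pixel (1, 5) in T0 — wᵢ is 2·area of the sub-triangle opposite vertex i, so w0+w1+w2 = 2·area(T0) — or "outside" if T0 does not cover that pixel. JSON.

T0:
  2·area = 43
  edge (10, 10)→(5, 16): d=(-5,6) right/bottom  bias=-1
  edge (5, 16)→(2, 11): d=(-3,-5) top-left  bias=+0
  edge (2, 11)→(10, 10): d=(8,-1) top-left  bias=+0
    (1,5)@(3, 11): e=[37,5,1] → X
    (2,5)@(5, 11): e=[25,15,3] → X
    (3,5)@(7, 11): e=[13,25,5] → X
    (4,5)@(9, 11): e=[1,35,7] → X
    (1,6)@(3, 13): e=[27,-1,17] → .
    (2,6)@(5, 13): e=[15,9,19] → X
    (4,6)@(9, 13): e=[-9,29,23] → .
    (2,7)@(5, 15): e=[5,3,35] → X
    (3,7)@(7, 15): e=[-7,13,37] → .
    (2,8)@(5, 17): e=[-5,-3,51] → .
  covered (7 px):
    . . . . .
    . . . . .
    . . . . .
    . . . . .
    . . . . .
    . X X X X
    . . X X .
    . . X . .
    . . . . .
    . . . . .
    . . . . .
    . . . . .
T1:
  2·area = 16  (B↔C swapped to make it positive)
  edge (8, 10)→(8, 18): d=(0,8) right/bottom  bias=-1
  edge (8, 18)→(6, 8): d=(-2,-10) top-left  bias=+0
  edge (6, 8)→(8, 10): d=(2,2) right/bottom  bias=-1
    (0,1)@(1, 3): e=[56,-40,0] → .  [on edge]
    (2,1)@(5, 3): e=[24,0,-8] → .  [on edge]
    (1,2)@(3, 5): e=[40,-24,0] → .  [on edge]
    (2,3)@(5, 7): e=[24,-8,0] → .  [on edge]
    (3,4)@(7, 9): e=[8,8,0] → .  [on edge]
    (3,5)@(7, 11): e=[8,4,4] → X
    (4,5)@(9, 11): e=[-8,24,0] → .  [on edge]
    (3,6)@(7, 13): e=[8,0,8] → X  [on edge]
    (4,6)@(9, 13): e=[-8,20,4] → .
    (3,7)@(7, 15): e=[8,-4,12] → .
    (4,11)@(9, 23): e=[-8,0,24] → .  [on edge]
  covered (2 px):
    . . . . .
    . . . . .
    . . . . .
    . . . . .
    . . . . .
    . . . X .
    . . . X .
    . . . . .
    . . . . .
    . . . . .
    . . . . .
    . . . . .
T2:
  2·area = 32  (B↔C swapped to make it positive)
  edge (6, 12)→(2, 12): d=(-4,0) right/bottom  bias=-1
  edge (2, 12)→(0, 4): d=(-2,-8) top-left  bias=+0
  edge (0, 4)→(6, 12): d=(6,8) right/bottom  bias=-1
    (0,3)@(1, 7): e=[20,2,10] → X
    (1,3)@(3, 7): e=[20,18,-6] → .
    (0,4)@(1, 9): e=[12,-2,22] → .
    (1,4)@(3, 9): e=[12,14,6] → X
    (2,4)@(5, 9): e=[12,30,-10] → .
    (1,5)@(3, 11): e=[4,10,18] → X
    (2,5)@(5, 11): e=[4,26,2] → X
    (3,5)@(7, 11): e=[4,42,-14] → .
    (1,6)@(3, 13): e=[-4,6,30] → .
    (2,6)@(5, 13): e=[-4,22,14] → .
  covered (4 px):
    . . . . .
    . . . . .
    . . . . .
    X . . . .
    . X . . .
    . X X . .
    . . . . .
    . . . . .
    . . . . .
    . . . . .
    . . . . .
    . . . . .

Final: [5,1,37]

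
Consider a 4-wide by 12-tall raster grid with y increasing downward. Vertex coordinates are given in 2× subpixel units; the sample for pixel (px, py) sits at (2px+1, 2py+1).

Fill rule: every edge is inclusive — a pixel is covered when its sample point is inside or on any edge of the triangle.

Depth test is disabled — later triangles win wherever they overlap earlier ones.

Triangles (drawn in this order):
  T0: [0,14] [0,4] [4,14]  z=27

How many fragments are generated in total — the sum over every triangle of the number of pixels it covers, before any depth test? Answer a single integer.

T0:
  2·area = 40
  edge (0, 14)→(0, 4): d=(0,-10) inclusive
  edge (0, 4)→(4, 14): d=(4,10) inclusive
  edge (4, 14)→(0, 14): d=(-4,0) inclusive
    (0,3)@(1, 7): e=[10,2,28] → X
    (1,3)@(3, 7): e=[30,-18,28] → .
    (0,4)@(1, 9): e=[10,10,20] → X
    (1,4)@(3, 9): e=[30,-10,20] → .
    (0,5)@(1, 11): e=[10,18,12] → X
    (1,5)@(3, 11): e=[30,-2,12] → .
    (0,6)@(1, 13): e=[10,26,4] → X
    (1,6)@(3, 13): e=[30,6,4] → X
    (2,6)@(5, 13): e=[50,-14,4] → .
    (0,7)@(1, 15): e=[10,34,-4] → .
    (1,7)@(3, 15): e=[30,14,-4] → .
  covered (5 px):
    . . . .
    . . . .
    . . . .
    X . . .
    X . . .
    X . . .
    X X . .
    . . . .
    . . . .
    . . . .
    . . . .
    . . . .

Final: 5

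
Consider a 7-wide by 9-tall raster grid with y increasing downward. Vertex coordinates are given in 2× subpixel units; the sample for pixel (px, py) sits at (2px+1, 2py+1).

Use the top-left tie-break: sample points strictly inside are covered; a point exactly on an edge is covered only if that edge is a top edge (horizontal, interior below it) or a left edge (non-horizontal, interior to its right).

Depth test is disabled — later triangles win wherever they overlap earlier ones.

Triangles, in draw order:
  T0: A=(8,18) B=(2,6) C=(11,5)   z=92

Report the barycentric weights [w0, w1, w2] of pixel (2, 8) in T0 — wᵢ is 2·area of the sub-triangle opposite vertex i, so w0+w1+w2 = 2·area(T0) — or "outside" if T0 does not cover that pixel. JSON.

T0:
  2·area = 114
  edge (8, 18)→(2, 6): d=(-6,-12) top-left  bias=+0
  edge (2, 6)→(11, 5): d=(9,-1) top-left  bias=+0
  edge (11, 5)→(8, 18): d=(-3,13) right/bottom  bias=-1
    (5,2)@(11, 5): e=[114,0,0] → ·  [on edge]
    (1,3)@(3, 7): e=[6,10,98] → █
    (2,3)@(5, 7): e=[30,12,72] → █
    (3,3)@(7, 7): e=[54,14,46] → █
    (4,3)@(9, 7): e=[78,16,20] → █
    (5,3)@(11, 7): e=[102,18,-6] → ·
    (1,4)@(3, 9): e=[-6,28,92] → ·
    (2,4)@(5, 9): e=[18,30,66] → █
    (5,4)@(11, 9): e=[90,36,-12] → ·
    (2,5)@(5, 11): e=[6,48,60] → █
    (5,5)@(11, 11): e=[78,54,-18] → ·
    (2,6)@(5, 13): e=[-6,66,54] → ·
  covered (13 px):
    · · · · · · ·
    · · · · · · ·
    · · · · · · ·
    · █ █ █ █ · ·
    · · █ █ █ · ·
    · · █ █ █ · ·
    · · · █ █ · ·
    · · · █ · · ·
    · · · · · · ·

Answer: "outside"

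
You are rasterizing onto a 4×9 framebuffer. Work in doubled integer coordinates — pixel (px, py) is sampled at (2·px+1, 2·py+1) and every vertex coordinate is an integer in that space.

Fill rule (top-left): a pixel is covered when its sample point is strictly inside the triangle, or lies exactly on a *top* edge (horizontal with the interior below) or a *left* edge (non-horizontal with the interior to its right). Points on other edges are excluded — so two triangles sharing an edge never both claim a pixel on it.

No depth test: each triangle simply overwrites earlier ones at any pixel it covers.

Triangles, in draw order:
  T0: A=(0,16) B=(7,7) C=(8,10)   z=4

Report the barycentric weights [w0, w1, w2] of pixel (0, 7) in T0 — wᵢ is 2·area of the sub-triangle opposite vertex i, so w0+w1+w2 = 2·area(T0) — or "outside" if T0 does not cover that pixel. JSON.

T0:
  2·area = 30
  edge (0, 16)→(7, 7): d=(7,-9) top-left  bias=+0
  edge (7, 7)→(8, 10): d=(1,3) right/bottom  bias=-1
  edge (8, 10)→(0, 16): d=(-8,6) right/bottom  bias=-1
    (2,0)@(5, 1): e=[-60,0,90] → .  [on edge]
    (3,3)@(7, 7): e=[0,0,30] → .  [on edge]
    (3,4)@(7, 9): e=[14,2,14] → X
    (2,5)@(5, 11): e=[10,10,10] → X
    (3,5)@(7, 11): e=[28,4,-2] → .
    (1,6)@(3, 13): e=[6,18,6] → X
    (2,6)@(5, 13): e=[24,12,-6] → .
    (0,7)@(1, 15): e=[2,26,2] → X
    (1,7)@(3, 15): e=[20,20,-10] → .
    (0,8)@(1, 17): e=[16,28,-14] → .
  covered (4 px):
    . . . .
    . . . .
    . . . .
    . . . .
    . . . X
    . . X .
    . X . .
    X . . .
    . . . .

Answer: [26,2,2]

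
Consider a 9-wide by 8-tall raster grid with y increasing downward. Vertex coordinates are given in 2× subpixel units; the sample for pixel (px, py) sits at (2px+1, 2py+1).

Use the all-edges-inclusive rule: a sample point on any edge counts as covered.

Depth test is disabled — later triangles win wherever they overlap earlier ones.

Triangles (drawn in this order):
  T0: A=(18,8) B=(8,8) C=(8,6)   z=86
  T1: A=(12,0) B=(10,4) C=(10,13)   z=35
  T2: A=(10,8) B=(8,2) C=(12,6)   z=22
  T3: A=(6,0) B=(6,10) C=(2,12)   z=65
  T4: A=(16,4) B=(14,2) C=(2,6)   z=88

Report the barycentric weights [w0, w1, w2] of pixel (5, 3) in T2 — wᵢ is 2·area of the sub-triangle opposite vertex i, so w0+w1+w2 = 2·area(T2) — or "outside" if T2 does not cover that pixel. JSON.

T0:
  2·area = 20
  edge (18, 8)→(8, 8): d=(-10,0) inclusive
  edge (8, 8)→(8, 6): d=(0,-2) inclusive
  edge (8, 6)→(18, 8): d=(10,2) inclusive
    (1,2)@(3, 5): e=[30,-10,0] → ·  [on edge]
    (4,3)@(9, 7): e=[10,2,8] → #
    (5,3)@(11, 7): e=[10,6,4] → #
    (6,3)@(13, 7): e=[10,10,0] → #  [on edge]
    (7,3)@(15, 7): e=[10,14,-4] → ·
    (4,4)@(9, 9): e=[-10,2,28] → ·
    (5,4)@(11, 9): e=[-10,6,24] → ·
    (6,4)@(13, 9): e=[-10,10,20] → ·
  covered (3 px):
    · · · · · · · · ·
    · · · · · · · · ·
    · · · · · · · · ·
    · · · · # # # · ·
    · · · · · · · · ·
    · · · · · · · · ·
    · · · · · · · · ·
    · · · · · · · · ·
T1:
  2·area = 18  (B↔C swapped to make it positive)
  edge (12, 0)→(10, 13): d=(-2,13) inclusive
  edge (10, 13)→(10, 4): d=(0,-9) inclusive
  edge (10, 4)→(12, 0): d=(2,-4) inclusive
    (5,1)@(11, 3): e=[7,9,2] → #
    (6,1)@(13, 3): e=[-19,27,10] → ·
    (5,2)@(11, 5): e=[3,9,6] → #
    (6,2)@(13, 5): e=[-23,27,14] → ·
    (5,3)@(11, 7): e=[-1,9,10] → ·
  covered (2 px):
    · · · · · · · · ·
    · · · · · # · · ·
    · · · · · # · · ·
    · · · · · · · · ·
    · · · · · · · · ·
    · · · · · · · · ·
    · · · · · · · · ·
    · · · · · · · · ·
T2:
  2·area = 16
  edge (10, 8)→(8, 2): d=(-2,-6) inclusive
  edge (8, 2)→(12, 6): d=(4,4) inclusive
  edge (12, 6)→(10, 8): d=(-2,2) inclusive
    (3,0)@(7, 1): e=[-4,0,20] → ·  [on edge]
    (8,0)@(17, 1): e=[56,-40,0] → ·  [on edge]
    (4,1)@(9, 3): e=[4,0,12] → #  [on edge]
    (5,1)@(11, 3): e=[16,-8,8] → ·
    (7,1)@(15, 3): e=[40,-24,0] → ·  [on edge]
    (4,2)@(9, 5): e=[0,8,8] → #  [on edge]
    (5,2)@(11, 5): e=[12,0,4] → #  [on edge]
    (6,2)@(13, 5): e=[24,-8,0] → ·  [on edge]
    (4,3)@(9, 7): e=[-4,16,4] → ·
    (5,3)@(11, 7): e=[8,8,0] → #  [on edge]
    (6,3)@(13, 7): e=[20,0,-4] → ·  [on edge]
    (4,4)@(9, 9): e=[-8,24,0] → ·  [on edge]
    (7,4)@(15, 9): e=[28,0,-12] → ·  [on edge]
    (3,5)@(7, 11): e=[-24,40,0] → ·  [on edge]
    (5,5)@(11, 11): e=[0,24,-8] → ·  [on edge]
    (8,5)@(17, 11): e=[36,0,-20] → ·  [on edge]
    (2,6)@(5, 13): e=[-40,56,0] → ·  [on edge]
    (1,7)@(3, 15): e=[-56,72,0] → ·  [on edge]
  covered (4 px):
    · · · · · · · · ·
    · · · · # · · · ·
    · · · · # # · · ·
    · · · · · # · · ·
    · · · · · · · · ·
    · · · · · · · · ·
    · · · · · · · · ·
    · · · · · · · · ·
T3:
  2·area = 40
  edge (6, 0)→(6, 10): d=(0,10) inclusive
  edge (6, 10)→(2, 12): d=(-4,2) inclusive
  edge (2, 12)→(6, 0): d=(4,-12) inclusive
    (2,1)@(5, 3): e=[10,30,0] → #  [on edge]
    (3,1)@(7, 3): e=[-10,26,24] → ·
    (2,2)@(5, 5): e=[10,22,8] → #
    (3,2)@(7, 5): e=[-10,18,32] → ·
    (2,3)@(5, 7): e=[10,14,16] → #
    (3,3)@(7, 7): e=[-10,10,40] → ·
    (1,4)@(3, 9): e=[30,10,0] → #  [on edge]
    (3,4)@(7, 9): e=[-10,2,48] → ·
    (1,5)@(3, 11): e=[30,2,8] → #
    (2,5)@(5, 11): e=[10,-2,32] → ·
    (1,6)@(3, 13): e=[30,-6,16] → ·
    (0,7)@(1, 15): e=[50,-10,0] → ·  [on edge]
  covered (6 px):
    · · · · · · · · ·
    · · # · · · · · ·
    · · # · · · · · ·
    · · # · · · · · ·
    · # # · · · · · ·
    · # · · · · · · ·
    · · · · · · · · ·
    · · · · · · · · ·
T4:
  2·area = 32  (B↔C swapped to make it positive)
  edge (16, 4)→(2, 6): d=(-14,2) inclusive
  edge (2, 6)→(14, 2): d=(12,-4) inclusive
  edge (14, 2)→(16, 4): d=(2,2) inclusive
    (6,0)@(13, 1): e=[48,-16,0] → ·  [on edge]
    (8,0)@(17, 1): e=[40,0,-8] → ·  [on edge]
    (5,1)@(11, 3): e=[24,0,8] → #  [on edge]
    (6,1)@(13, 3): e=[20,8,4] → #
    (7,1)@(15, 3): e=[16,16,0] → #  [on edge]
    (8,1)@(17, 3): e=[12,24,-4] → ·
    (2,2)@(5, 5): e=[8,0,24] → #  [on edge]
    (3,2)@(7, 5): e=[4,8,20] → #
    (4,2)@(9, 5): e=[0,16,16] → #  [on edge]
    (5,2)@(11, 5): e=[-4,24,12] → ·
    (6,2)@(13, 5): e=[-8,32,8] → ·
    (7,2)@(15, 5): e=[-12,40,4] → ·
    (8,2)@(17, 5): e=[-16,48,0] → ·  [on edge]
  covered (6 px):
    · · · · · · · · ·
    · · · · · # # # ·
    · · # # # · · · ·
    · · · · · · · · ·
    · · · · · · · · ·
    · · · · · · · · ·
    · · · · · · · · ·
    · · · · · · · · ·

Final: [8,0,8]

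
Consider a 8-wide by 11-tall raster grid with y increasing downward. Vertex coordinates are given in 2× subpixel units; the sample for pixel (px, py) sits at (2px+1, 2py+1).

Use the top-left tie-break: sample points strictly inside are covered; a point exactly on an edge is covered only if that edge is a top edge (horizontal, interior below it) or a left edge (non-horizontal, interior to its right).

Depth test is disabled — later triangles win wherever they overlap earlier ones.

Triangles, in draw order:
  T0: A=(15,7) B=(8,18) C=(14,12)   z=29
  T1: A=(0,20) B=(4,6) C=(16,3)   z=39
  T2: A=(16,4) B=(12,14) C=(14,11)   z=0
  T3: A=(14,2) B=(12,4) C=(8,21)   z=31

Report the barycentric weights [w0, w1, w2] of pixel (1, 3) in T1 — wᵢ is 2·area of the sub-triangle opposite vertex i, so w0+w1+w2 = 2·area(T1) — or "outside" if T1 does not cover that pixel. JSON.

T0:
  2·area = 24  (B↔C swapped to make it positive)
  edge (15, 7)→(14, 12): d=(-1,5) right/bottom  bias=-1
  edge (14, 12)→(8, 18): d=(-6,6) right/bottom  bias=-1
  edge (8, 18)→(15, 7): d=(7,-11) top-left  bias=+0
    (7,3)@(15, 7): e=[0,24,0] → ·  [on edge]
    (6,5)@(13, 11): e=[6,12,6] → #
    (7,5)@(15, 11): e=[-4,0,28] → ·  [on edge]
    (6,6)@(13, 13): e=[4,0,20] → ·  [on edge]
    (5,7)@(11, 15): e=[12,0,12] → ·  [on edge]
    (4,8)@(9, 17): e=[20,0,4] → ·  [on edge]
    (6,8)@(13, 17): e=[0,-24,48] → ·  [on edge]
    (3,9)@(7, 19): e=[28,0,-4] → ·  [on edge]
    (2,10)@(5, 21): e=[36,0,-12] → ·  [on edge]
  covered (1 px):
    · · · · · · · ·
    · · · · · · · ·
    · · · · · · · ·
    · · · · · · · ·
    · · · · · · · ·
    · · · · · · # ·
    · · · · · · · ·
    · · · · · · · ·
    · · · · · · · ·
    · · · · · · · ·
    · · · · · · · ·
T1:
  2·area = 156
  edge (0, 20)→(4, 6): d=(4,-14) top-left  bias=+0
  edge (4, 6)→(16, 3): d=(12,-3) top-left  bias=+0
  edge (16, 3)→(0, 20): d=(-16,17) right/bottom  bias=-1
    (4,2)@(9, 5): e=[66,3,87] → #
    (5,2)@(11, 5): e=[94,9,53] → #
    (6,2)@(13, 5): e=[122,15,19] → #
    (7,2)@(15, 5): e=[150,21,-15] → ·
    (2,3)@(5, 7): e=[18,15,123] → #
    (3,3)@(7, 7): e=[46,21,89] → #
    (6,3)@(13, 7): e=[130,39,-13] → ·
    (2,4)@(5, 9): e=[26,39,91] → #
    (5,4)@(11, 9): e=[110,57,-11] → ·
    (1,5)@(3, 11): e=[6,57,93] → #
    (4,5)@(9, 11): e=[90,75,-9] → ·
    (1,6)@(3, 13): e=[14,81,61] → #
  covered (17 px):
    · · · · · · · ·
    · · · · · · · ·
    · · · · # # # ·
    · · # # # # · ·
    · · # # # · · ·
    · # # # · · · ·
    · # # · · · · ·
    · # · · · · · ·
    # · · · · · · ·
    · · · · · · · ·
    · · · · · · · ·
T2:
  2·area = 8  (B↔C swapped to make it positive)
  edge (16, 4)→(14, 11): d=(-2,7) right/bottom  bias=-1
  edge (14, 11)→(12, 14): d=(-2,3) right/bottom  bias=-1
  edge (12, 14)→(16, 4): d=(4,-10) top-left  bias=+0
    (7,3)@(15, 7): e=[1,5,2] → #
    (7,4)@(15, 9): e=[-3,1,10] → ·
  covered (1 px):
    · · · · · · · ·
    · · · · · · · ·
    · · · · · · · ·
    · · · · · · · #
    · · · · · · · ·
    · · · · · · · ·
    · · · · · · · ·
    · · · · · · · ·
    · · · · · · · ·
    · · · · · · · ·
    · · · · · · · ·
T3:
  2·area = 26  (B↔C swapped to make it positive)
  edge (14, 2)→(8, 21): d=(-6,19) right/bottom  bias=-1
  edge (8, 21)→(12, 4): d=(4,-17) top-left  bias=+0
  edge (12, 4)→(14, 2): d=(2,-2) top-left  bias=+0
    (7,0)@(15, 1): e=[-13,39,0] → ·  [on edge]
    (6,1)@(13, 3): e=[13,13,0] → #  [on edge]
    (7,1)@(15, 3): e=[-25,47,4] → ·
    (5,2)@(11, 5): e=[39,-13,0] → ·  [on edge]
    (6,2)@(13, 5): e=[1,21,4] → #
    (7,2)@(15, 5): e=[-37,55,8] → ·
    (4,3)@(9, 7): e=[65,-39,0] → ·  [on edge]
    (6,3)@(13, 7): e=[-11,29,8] → ·
    (3,4)@(7, 9): e=[91,-65,0] → ·  [on edge]
    (5,4)@(11, 9): e=[15,3,8] → #
    (6,4)@(13, 9): e=[-23,37,12] → ·
    (2,5)@(5, 11): e=[117,-91,0] → ·  [on edge]
    (1,6)@(3, 13): e=[143,-117,0] → ·  [on edge]
    (0,7)@(1, 15): e=[169,-143,0] → ·  [on edge]
  covered (5 px):
    · · · · · · · ·
    · · · · · · # ·
    · · · · · · # ·
    · · · · · · · ·
    · · · · · # · ·
    · · · · · # · ·
    · · · · · · · ·
    · · · · · · · ·
    · · · · # · · ·
    · · · · · · · ·
    · · · · · · · ·

Result: "outside"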